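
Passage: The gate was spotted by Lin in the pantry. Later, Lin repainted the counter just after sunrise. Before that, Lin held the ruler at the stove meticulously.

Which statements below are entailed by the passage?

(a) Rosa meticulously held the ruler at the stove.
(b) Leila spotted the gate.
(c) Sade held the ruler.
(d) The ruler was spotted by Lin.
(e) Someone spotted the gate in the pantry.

(a) Not entailed — the passage has Lin holding the ruler, not Rosa.
(b) Not entailed — the passage has Lin spotting the gate, not Leila.
(c) Not entailed — the passage has Lin holding the ruler, not Sade.
(d) Not entailed — Lin spotted the gate, not the ruler; the ruler belongs to the holding event.
(e) Entailed — the original entails any weakening of itself; this just generalizes the agent.

(e)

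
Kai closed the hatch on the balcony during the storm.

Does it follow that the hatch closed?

yes

'Kai closed the hatch' is the causative; it entails the inchoative 'the hatch closed'.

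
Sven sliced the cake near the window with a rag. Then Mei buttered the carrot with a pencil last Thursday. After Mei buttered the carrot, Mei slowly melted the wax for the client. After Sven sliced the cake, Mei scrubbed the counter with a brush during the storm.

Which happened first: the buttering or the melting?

The connectives place the buttering before the melting.

the buttering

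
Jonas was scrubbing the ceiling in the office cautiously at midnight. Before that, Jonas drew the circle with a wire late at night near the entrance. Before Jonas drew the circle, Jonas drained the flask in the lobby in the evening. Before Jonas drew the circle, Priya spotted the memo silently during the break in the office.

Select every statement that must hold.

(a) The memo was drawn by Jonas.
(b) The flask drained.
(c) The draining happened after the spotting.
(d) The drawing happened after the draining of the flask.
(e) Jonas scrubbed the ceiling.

(a) Not entailed — Jonas drew the circle, not the memo; the memo belongs to the spotting event.
(b) Entailed — 'Jonas drained the flask' is causative; it entails the inchoative 'the flask drained'.
(c) Not entailed — the narrative doesn't order the spotting relative to the draining.
(d) Entailed — the narrative places the draining before the drawing.
(e) Entailed — 'scrub' is an activity; 'was scrubbing' entails that some scrubbing happened, so 'scrubbed' holds.

(b), (d), (e)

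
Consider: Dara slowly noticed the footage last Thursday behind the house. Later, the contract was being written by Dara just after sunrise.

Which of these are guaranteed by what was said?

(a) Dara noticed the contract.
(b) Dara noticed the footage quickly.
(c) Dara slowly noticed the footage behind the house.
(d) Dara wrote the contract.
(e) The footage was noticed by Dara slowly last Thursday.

(a) Not entailed — Dara noticed the footage, not the contract; the contract belongs to the writing event.
(b) Not entailed — 'quickly' adds a manner not in (and inconsistent with) the original.
(c) Entailed — the original entails any weakening of itself; this just drops 'last Thursday'.
(d) Not entailed — 'was writing' is progressive on an accomplishment; it does not entail the completed 'wrote'.
(e) Entailed — this follows by dropping conjuncts from the noticing event's description.

(c), (e)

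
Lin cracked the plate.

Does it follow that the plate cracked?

yes

'Lin cracked the plate' is the causative; it entails the inchoative 'the plate cracked'.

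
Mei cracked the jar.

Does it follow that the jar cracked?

yes

'Mei cracked the jar' is the causative; it entails the inchoative 'the jar cracked'.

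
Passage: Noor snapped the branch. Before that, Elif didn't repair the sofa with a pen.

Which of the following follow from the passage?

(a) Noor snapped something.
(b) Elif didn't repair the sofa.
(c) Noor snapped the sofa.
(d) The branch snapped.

(a), (d)

(a) Entailed — this follows by dropping conjuncts from the snapping event's description.
(b) Not entailed — dropping 'with a pen' under negation is not valid — the original leaves open that Elif repaired the sofa some other way.
(c) Not entailed — Noor snapped the branch, not the sofa; the sofa belongs to the repairing event.
(d) Entailed — 'Noor snapped the branch' is causative; it entails the inchoative 'the branch snapped'.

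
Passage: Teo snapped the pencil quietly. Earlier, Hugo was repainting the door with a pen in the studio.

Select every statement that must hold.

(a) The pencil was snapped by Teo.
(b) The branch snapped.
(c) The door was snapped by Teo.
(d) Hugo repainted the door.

(a) Entailed — dropping 'quietly' leaves a sub-description the original still satisfies.
(b) Not entailed — the pencil is what snapped, not the branch.
(c) Not entailed — Teo snapped the pencil, not the door; the door belongs to the repainting event.
(d) Not entailed — 'was repainting' is progressive on an accomplishment; it does not entail the completed 'repainted'.

(a)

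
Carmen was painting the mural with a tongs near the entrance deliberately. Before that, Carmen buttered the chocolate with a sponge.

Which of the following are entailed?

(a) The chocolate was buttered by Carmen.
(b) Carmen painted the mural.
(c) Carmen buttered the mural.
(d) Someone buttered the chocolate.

(a), (d)

(a) Entailed — the original entails any weakening of itself; this just drops 'with a sponge'.
(b) Not entailed — 'was painting' is progressive on an accomplishment; it does not entail the completed 'painted'.
(c) Not entailed — Carmen buttered the chocolate, not the mural; the mural belongs to the painting event.
(d) Entailed — the original entails any weakening of itself; this just drops 'with a sponge' and generalizes the agent.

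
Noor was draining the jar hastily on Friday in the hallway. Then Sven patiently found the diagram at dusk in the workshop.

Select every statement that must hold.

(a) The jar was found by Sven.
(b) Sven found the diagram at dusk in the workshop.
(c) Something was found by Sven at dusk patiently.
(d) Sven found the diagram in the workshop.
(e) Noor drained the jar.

(b), (c), (d)

(a) Not entailed — Sven found the diagram, not the jar; the jar belongs to the draining event.
(b) Entailed — the original entails any weakening of itself; this just drops 'patiently'.
(c) Entailed — dropping 'in the workshop' and generalizing the patient leaves a sub-description the original still satisfies.
(d) Entailed — the original entails any weakening of itself; this just drops 'at dusk', 'patiently'.
(e) Not entailed — 'was draining' is progressive on an accomplishment; it does not entail the completed 'drained'.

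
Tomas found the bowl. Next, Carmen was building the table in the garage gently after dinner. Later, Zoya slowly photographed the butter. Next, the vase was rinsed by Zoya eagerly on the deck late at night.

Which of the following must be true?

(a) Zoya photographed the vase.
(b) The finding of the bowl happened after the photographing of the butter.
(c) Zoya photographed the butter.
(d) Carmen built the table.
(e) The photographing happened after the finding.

(a) Not entailed — Zoya photographed the butter, not the vase; the vase belongs to the rinsing event.
(b) Not entailed — the narrative places the finding before the photographing, not after.
(c) Entailed — the original entails any weakening of itself; this just drops 'slowly'.
(d) Not entailed — 'was building' is progressive on an accomplishment; it does not entail the completed 'built'.
(e) Entailed — the narrative places the finding before the photographing.

(c), (e)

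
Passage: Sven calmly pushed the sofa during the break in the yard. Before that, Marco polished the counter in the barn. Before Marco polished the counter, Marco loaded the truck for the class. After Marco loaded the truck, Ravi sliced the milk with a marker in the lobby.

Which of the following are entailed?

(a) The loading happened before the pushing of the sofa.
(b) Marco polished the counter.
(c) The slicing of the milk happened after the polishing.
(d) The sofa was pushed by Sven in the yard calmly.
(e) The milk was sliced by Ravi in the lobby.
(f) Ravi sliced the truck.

(a), (b), (d), (e)

(a) Entailed — the narrative places the loading before the pushing.
(b) Entailed — this follows by dropping conjuncts from the polishing event's description.
(c) Not entailed — the narrative doesn't order the polishing relative to the slicing.
(d) Entailed — dropping 'during the break' leaves a sub-description the original still satisfies.
(e) Entailed — dropping 'with a marker' leaves a sub-description the original still satisfies.
(f) Not entailed — Ravi sliced the milk, not the truck; the truck belongs to the loading event.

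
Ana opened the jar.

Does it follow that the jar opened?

yes

'Ana opened the jar' is the causative; it entails the inchoative 'the jar opened'.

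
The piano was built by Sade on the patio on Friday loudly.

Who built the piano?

'Sade' marks the agent of the building event.

Sade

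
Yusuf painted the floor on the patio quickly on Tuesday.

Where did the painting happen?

'on the patio' marks the location of the painting event.

on the patio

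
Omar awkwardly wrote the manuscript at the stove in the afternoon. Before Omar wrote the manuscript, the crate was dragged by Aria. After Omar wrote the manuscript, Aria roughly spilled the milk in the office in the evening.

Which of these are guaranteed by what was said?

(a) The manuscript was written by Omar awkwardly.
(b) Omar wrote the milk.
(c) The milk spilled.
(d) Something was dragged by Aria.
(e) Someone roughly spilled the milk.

(a) Entailed — this follows by dropping conjuncts from the writing event's description.
(b) Not entailed — Omar wrote the manuscript, not the milk; the milk belongs to the spilling event.
(c) Entailed — 'Aria spilled the milk' is causative; it entails the inchoative 'the milk spilled'.
(d) Entailed — every conjunct here is already in the original dragging event.
(e) Entailed — every conjunct here is already in the original spilling event.

(a), (c), (d), (e)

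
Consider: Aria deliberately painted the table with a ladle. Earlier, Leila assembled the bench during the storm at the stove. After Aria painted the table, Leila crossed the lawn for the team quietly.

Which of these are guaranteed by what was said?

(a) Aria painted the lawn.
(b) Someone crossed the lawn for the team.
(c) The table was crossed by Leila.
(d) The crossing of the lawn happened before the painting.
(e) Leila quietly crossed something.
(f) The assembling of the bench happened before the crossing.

(a) Not entailed — Aria painted the table, not the lawn; the lawn belongs to the crossing event.
(b) Entailed — the original entails any weakening of itself; this just drops 'quietly' and generalizes the agent.
(c) Not entailed — Leila crossed the lawn, not the table; the table belongs to the painting event.
(d) Not entailed — the narrative places the painting before the crossing, not after.
(e) Entailed — the original entails any weakening of itself; this just drops 'for the team' and generalizes the patient.
(f) Entailed — the narrative places the assembling before the crossing.

(b), (e), (f)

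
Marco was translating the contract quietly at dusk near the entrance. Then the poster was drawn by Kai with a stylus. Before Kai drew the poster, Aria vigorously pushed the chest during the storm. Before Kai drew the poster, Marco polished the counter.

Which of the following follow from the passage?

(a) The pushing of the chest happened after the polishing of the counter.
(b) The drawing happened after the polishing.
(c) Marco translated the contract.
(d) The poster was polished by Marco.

(b)

(a) Not entailed — the narrative doesn't order the polishing relative to the pushing.
(b) Entailed — the narrative places the polishing before the drawing.
(c) Not entailed — 'was translating' is progressive on an accomplishment; it does not entail the completed 'translated'.
(d) Not entailed — Marco polished the counter, not the poster; the poster belongs to the drawing event.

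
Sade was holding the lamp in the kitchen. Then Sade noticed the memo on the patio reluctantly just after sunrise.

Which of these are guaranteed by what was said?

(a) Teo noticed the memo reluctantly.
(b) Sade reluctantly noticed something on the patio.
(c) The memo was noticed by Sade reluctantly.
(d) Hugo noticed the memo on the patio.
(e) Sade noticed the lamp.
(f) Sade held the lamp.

(b), (c), (f)

(a) Not entailed — the passage has Sade noticing the memo, not Teo.
(b) Entailed — every conjunct here is already in the original noticing event.
(c) Entailed — this follows by dropping conjuncts from the noticing event's description.
(d) Not entailed — the passage has Sade noticing the memo, not Hugo.
(e) Not entailed — Sade noticed the memo, not the lamp; the lamp belongs to the holding event.
(f) Entailed — 'hold' is an activity; 'was holding' entails that some holding happened, so 'held' holds.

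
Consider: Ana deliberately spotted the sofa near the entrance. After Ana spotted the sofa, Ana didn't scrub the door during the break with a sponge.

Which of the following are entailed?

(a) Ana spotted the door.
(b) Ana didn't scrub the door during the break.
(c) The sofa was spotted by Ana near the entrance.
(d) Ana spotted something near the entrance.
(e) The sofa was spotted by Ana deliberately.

(c), (d), (e)

(a) Not entailed — Ana spotted the sofa, not the door; the door belongs to the scrubbing event.
(b) Not entailed — dropping 'with a sponge' under negation is not valid — the original leaves open that Ana scrubbed the door some other way.
(c) Entailed — this follows by dropping conjuncts from the spotting event's description.
(d) Entailed — this follows by dropping conjuncts from the spotting event's description.
(e) Entailed — every conjunct here is already in the original spotting event.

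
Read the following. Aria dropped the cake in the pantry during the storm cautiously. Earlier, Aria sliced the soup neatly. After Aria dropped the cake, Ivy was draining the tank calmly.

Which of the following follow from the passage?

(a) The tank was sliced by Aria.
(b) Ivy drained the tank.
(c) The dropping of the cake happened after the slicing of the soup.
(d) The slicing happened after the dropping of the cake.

(c)

(a) Not entailed — Aria sliced the soup, not the tank; the tank belongs to the draining event.
(b) Not entailed — 'was draining' is progressive on an accomplishment; it does not entail the completed 'drained'.
(c) Entailed — the narrative places the slicing before the dropping.
(d) Not entailed — the narrative places the slicing before the dropping, not after.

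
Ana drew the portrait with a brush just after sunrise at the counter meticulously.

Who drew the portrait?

'Ana' marks the agent of the drawing event.

Ana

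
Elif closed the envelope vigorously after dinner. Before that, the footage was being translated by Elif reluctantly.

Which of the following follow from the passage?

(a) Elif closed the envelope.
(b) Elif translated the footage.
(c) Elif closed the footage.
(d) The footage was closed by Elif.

(a) Entailed — the original entails any weakening of itself; this just drops 'vigorously', 'after dinner'.
(b) Not entailed — 'was translating' is progressive on an accomplishment; it does not entail the completed 'translated'.
(c) Not entailed — Elif closed the envelope, not the footage; the footage belongs to the translating event.
(d) Not entailed — Elif closed the envelope, not the footage; the footage belongs to the translating event.

(a)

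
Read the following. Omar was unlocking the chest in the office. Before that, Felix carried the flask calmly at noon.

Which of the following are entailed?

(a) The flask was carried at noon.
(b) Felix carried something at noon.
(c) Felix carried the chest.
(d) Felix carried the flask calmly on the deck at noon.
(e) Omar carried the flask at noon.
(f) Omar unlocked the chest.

(a), (b)

(a) Entailed — this follows by dropping conjuncts from the carrying event's description.
(b) Entailed — this follows by dropping conjuncts from the carrying event's description.
(c) Not entailed — Felix carried the flask, not the chest; the chest belongs to the unlocking event.
(d) Not entailed — 'on the deck' adds information not in the original event.
(e) Not entailed — the passage has Felix carrying the flask, not Omar.
(f) Not entailed — 'was unlocking' is progressive on an accomplishment; it does not entail the completed 'unlocked'.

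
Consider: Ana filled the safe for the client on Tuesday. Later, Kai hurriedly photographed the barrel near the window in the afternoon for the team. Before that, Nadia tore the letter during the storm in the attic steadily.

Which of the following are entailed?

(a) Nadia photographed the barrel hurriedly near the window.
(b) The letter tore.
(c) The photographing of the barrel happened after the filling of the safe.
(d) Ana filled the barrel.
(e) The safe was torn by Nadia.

(b), (c)

(a) Not entailed — the passage has Kai photographing the barrel, not Nadia.
(b) Entailed — 'Nadia tore the letter' is causative; it entails the inchoative 'the letter tore'.
(c) Entailed — the narrative places the filling before the photographing.
(d) Not entailed — Ana filled the safe, not the barrel; the barrel belongs to the photographing event.
(e) Not entailed — Nadia tore the letter, not the safe; the safe belongs to the filling event.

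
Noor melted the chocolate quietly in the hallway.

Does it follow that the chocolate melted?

yes

'Noor melted the chocolate' is the causative; it entails the inchoative 'the chocolate melted'.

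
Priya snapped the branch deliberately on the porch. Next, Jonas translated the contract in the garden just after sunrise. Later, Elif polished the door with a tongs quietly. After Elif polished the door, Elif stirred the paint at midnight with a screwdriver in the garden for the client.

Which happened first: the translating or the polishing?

The connectives place the translating before the polishing.

the translating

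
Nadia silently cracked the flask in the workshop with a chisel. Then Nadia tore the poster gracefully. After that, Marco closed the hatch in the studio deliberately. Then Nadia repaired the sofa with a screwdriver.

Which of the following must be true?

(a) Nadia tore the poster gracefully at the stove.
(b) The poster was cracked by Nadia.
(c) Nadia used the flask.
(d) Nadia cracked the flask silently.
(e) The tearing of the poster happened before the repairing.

(d), (e)

(a) Not entailed — 'at the stove' adds information not in the original event.
(b) Not entailed — Nadia cracked the flask, not the poster; the poster belongs to the tearing event.
(c) Not entailed — the flask is the patient, not an instrument — Nadia used a chisel.
(d) Entailed — dropping 'with a chisel', 'in the workshop' leaves a sub-description the original still satisfies.
(e) Entailed — the narrative places the tearing before the repairing.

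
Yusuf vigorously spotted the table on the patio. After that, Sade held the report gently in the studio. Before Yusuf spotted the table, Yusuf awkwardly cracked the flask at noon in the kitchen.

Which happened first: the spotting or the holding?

the spotting

The connectives place the spotting before the holding.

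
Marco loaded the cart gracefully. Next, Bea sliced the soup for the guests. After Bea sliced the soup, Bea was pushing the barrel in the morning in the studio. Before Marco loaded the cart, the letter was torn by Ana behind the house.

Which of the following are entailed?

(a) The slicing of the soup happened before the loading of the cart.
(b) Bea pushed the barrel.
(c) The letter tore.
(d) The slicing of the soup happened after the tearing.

(a) Not entailed — the narrative places the loading before the slicing, not after.
(b) Entailed — 'push' is an activity; 'was pushing' entails that some pushing happened, so 'pushed' holds.
(c) Entailed — 'Ana tore the letter' is causative; it entails the inchoative 'the letter tore'.
(d) Entailed — the narrative places the tearing before the slicing.

(b), (c), (d)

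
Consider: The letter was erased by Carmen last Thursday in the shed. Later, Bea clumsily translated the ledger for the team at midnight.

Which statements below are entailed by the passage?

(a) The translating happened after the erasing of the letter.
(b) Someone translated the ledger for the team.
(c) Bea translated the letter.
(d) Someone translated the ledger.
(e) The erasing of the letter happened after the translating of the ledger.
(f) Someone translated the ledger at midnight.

(a) Entailed — the narrative places the erasing before the translating.
(b) Entailed — every conjunct here is already in the original translating event.
(c) Not entailed — Bea translated the ledger, not the letter; the letter belongs to the erasing event.
(d) Entailed — dropping 'at midnight', 'clumsily', 'for the team' and generalizing the agent leaves a sub-description the original still satisfies.
(e) Not entailed — the narrative places the erasing before the translating, not after.
(f) Entailed — this follows by dropping conjuncts from the translating event's description.

(a), (b), (d), (f)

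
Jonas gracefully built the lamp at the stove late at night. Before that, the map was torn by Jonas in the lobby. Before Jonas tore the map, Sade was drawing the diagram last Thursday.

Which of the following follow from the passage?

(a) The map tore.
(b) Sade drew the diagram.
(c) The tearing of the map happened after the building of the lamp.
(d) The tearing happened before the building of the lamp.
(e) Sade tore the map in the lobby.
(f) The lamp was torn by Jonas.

(a), (d)

(a) Entailed — 'Jonas tore the map' is causative; it entails the inchoative 'the map tore'.
(b) Not entailed — 'was drawing' is progressive on an accomplishment; it does not entail the completed 'drew'.
(c) Not entailed — the narrative places the tearing before the building, not after.
(d) Entailed — the narrative places the tearing before the building.
(e) Not entailed — the passage has Jonas tearing the map, not Sade.
(f) Not entailed — Jonas tore the map, not the lamp; the lamp belongs to the building event.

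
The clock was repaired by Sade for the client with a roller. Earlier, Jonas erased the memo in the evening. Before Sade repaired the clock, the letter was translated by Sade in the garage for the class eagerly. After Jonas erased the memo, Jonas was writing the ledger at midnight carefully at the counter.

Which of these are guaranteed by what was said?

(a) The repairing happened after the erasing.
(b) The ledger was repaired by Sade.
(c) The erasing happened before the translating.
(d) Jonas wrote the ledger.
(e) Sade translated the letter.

(a) Entailed — the narrative places the erasing before the repairing.
(b) Not entailed — Sade repaired the clock, not the ledger; the ledger belongs to the writing event.
(c) Not entailed — the narrative doesn't order the erasing relative to the translating.
(d) Not entailed — 'was writing' is progressive on an accomplishment; it does not entail the completed 'wrote'.
(e) Entailed — the original entails any weakening of itself; this just drops 'eagerly', 'in the garage', 'for the class'.

(a), (e)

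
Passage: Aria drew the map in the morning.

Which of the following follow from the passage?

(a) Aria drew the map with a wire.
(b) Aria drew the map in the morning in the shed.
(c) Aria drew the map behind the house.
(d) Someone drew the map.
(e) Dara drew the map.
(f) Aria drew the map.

(d), (f)

(a) Not entailed — 'with a wire' adds information not in the original event.
(b) Not entailed — 'in the shed' adds information not in the original event.
(c) Not entailed — 'behind the house' adds information not in the original event.
(d) Entailed — this follows by dropping conjuncts from the drawing event's description.
(e) Not entailed — the passage has Aria drawing the map, not Dara.
(f) Entailed — dropping 'in the morning' leaves a sub-description the original still satisfies.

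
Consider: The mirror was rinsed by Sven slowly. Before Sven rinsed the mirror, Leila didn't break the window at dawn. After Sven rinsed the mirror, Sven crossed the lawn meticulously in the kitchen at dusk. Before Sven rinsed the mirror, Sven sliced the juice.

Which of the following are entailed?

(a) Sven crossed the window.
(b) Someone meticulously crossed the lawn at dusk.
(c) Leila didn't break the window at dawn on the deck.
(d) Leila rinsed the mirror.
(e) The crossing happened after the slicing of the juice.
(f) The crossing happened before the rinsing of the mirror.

(a) Not entailed — Sven crossed the lawn, not the window; the window belongs to the breaking event.
(b) Entailed — this follows by dropping conjuncts from the crossing event's description.
(c) Entailed — under negation, adding a further restriction is entailed: if no such breaking event occurred, none occurred on the deck either.
(d) Not entailed — the passage has Sven rinsing the mirror, not Leila.
(e) Entailed — the narrative places the slicing before the crossing.
(f) Not entailed — the narrative places the rinsing before the crossing, not after.

(b), (c), (e)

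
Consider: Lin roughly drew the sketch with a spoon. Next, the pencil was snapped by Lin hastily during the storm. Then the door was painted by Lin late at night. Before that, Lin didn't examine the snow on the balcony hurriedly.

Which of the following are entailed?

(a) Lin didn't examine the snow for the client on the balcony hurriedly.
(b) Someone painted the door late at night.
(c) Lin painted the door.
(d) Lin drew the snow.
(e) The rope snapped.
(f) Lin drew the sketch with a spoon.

(a) Entailed — under negation, adding a further restriction is entailed: if no such examining event occurred, none occurred for the client either.
(b) Entailed — generalizing the agent leaves a sub-description the original still satisfies.
(c) Entailed — the original entails any weakening of itself; this just drops 'late at night'.
(d) Not entailed — Lin drew the sketch, not the snow; the snow belongs to the examining event.
(e) Not entailed — the pencil is what snapped, not the rope.
(f) Entailed — this follows by dropping conjuncts from the drawing event's description.

(a), (b), (c), (f)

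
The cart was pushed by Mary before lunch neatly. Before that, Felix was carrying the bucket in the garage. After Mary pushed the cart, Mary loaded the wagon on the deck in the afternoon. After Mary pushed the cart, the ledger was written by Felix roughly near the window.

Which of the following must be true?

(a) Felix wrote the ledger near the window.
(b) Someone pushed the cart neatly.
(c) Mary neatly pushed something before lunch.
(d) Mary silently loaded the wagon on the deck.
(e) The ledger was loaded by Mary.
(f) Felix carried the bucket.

(a), (b), (c), (f)

(a) Entailed — every conjunct here is already in the original writing event.
(b) Entailed — this follows by dropping conjuncts from the pushing event's description.
(c) Entailed — the original entails any weakening of itself; this just generalizes the patient.
(d) Not entailed — 'silently' adds information not in the original event.
(e) Not entailed — Mary loaded the wagon, not the ledger; the ledger belongs to the writing event.
(f) Entailed — 'carry' is an activity; 'was carrying' entails that some carrying happened, so 'carried' holds.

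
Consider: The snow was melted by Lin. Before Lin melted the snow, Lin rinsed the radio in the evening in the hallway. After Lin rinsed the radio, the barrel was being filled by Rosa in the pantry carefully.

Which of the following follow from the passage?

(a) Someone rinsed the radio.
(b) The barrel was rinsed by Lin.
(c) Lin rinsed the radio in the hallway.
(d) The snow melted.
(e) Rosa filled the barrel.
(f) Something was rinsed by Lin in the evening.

(a) Entailed — this follows by dropping conjuncts from the rinsing event's description.
(b) Not entailed — Lin rinsed the radio, not the barrel; the barrel belongs to the filling event.
(c) Entailed — every conjunct here is already in the original rinsing event.
(d) Entailed — 'Lin melted the snow' is causative; it entails the inchoative 'the snow melted'.
(e) Not entailed — 'was filling' is progressive on an accomplishment; it does not entail the completed 'filled'.
(f) Entailed — the original entails any weakening of itself; this just drops 'in the hallway' and generalizes the patient.

(a), (c), (d), (f)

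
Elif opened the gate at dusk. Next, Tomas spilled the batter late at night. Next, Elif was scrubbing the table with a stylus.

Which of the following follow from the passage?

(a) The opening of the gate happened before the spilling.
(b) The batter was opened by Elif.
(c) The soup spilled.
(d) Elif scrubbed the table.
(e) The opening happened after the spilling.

(a) Entailed — the narrative places the opening before the spilling.
(b) Not entailed — Elif opened the gate, not the batter; the batter belongs to the spilling event.
(c) Not entailed — the batter is what spilled, not the soup.
(d) Entailed — 'scrub' is an activity; 'was scrubbing' entails that some scrubbing happened, so 'scrubbed' holds.
(e) Not entailed — the narrative places the opening before the spilling, not after.

(a), (d)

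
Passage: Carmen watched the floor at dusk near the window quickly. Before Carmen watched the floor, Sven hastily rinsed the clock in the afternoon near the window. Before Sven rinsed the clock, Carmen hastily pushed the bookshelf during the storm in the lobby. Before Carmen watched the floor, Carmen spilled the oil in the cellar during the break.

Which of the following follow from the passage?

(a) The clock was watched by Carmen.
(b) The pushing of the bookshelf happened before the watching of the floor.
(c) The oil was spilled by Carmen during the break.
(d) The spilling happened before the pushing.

(b), (c)

(a) Not entailed — Carmen watched the floor, not the clock; the clock belongs to the rinsing event.
(b) Entailed — the narrative places the pushing before the watching.
(c) Entailed — this follows by dropping conjuncts from the spilling event's description.
(d) Not entailed — the narrative doesn't order the spilling relative to the pushing.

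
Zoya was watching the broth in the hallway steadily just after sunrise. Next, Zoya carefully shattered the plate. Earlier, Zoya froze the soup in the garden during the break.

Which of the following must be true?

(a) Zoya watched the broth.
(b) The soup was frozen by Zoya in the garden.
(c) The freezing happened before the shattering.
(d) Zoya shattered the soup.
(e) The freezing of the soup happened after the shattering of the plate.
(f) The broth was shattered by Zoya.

(a) Entailed — 'watch' is an activity; 'was watching' entails that some watching happened, so 'watched' holds.
(b) Entailed — the original entails any weakening of itself; this just drops 'during the break'.
(c) Entailed — the narrative places the freezing before the shattering.
(d) Not entailed — Zoya shattered the plate, not the soup; the soup belongs to the freezing event.
(e) Not entailed — the narrative places the freezing before the shattering, not after.
(f) Not entailed — Zoya shattered the plate, not the broth; the broth belongs to the watching event.

(a), (b), (c)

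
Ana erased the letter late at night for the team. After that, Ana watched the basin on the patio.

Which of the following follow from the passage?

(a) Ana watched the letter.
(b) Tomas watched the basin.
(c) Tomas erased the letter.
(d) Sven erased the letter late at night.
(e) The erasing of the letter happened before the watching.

(e)

(a) Not entailed — Ana watched the basin, not the letter; the letter belongs to the erasing event.
(b) Not entailed — the passage has Ana watching the basin, not Tomas.
(c) Not entailed — the passage has Ana erasing the letter, not Tomas.
(d) Not entailed — the passage has Ana erasing the letter, not Sven.
(e) Entailed — the narrative places the erasing before the watching.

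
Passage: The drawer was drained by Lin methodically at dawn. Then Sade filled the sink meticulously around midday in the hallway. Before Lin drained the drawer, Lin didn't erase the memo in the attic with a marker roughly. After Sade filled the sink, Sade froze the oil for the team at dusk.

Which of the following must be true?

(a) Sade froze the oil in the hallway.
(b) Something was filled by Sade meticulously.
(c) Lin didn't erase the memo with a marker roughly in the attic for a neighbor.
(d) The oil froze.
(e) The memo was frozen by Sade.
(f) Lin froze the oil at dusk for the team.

(b), (c), (d)

(a) Not entailed — 'in the hallway' adds information not in the original event.
(b) Entailed — this follows by dropping conjuncts from the filling event's description.
(c) Entailed — under negation, adding a further restriction is entailed: if no such erasing event occurred, none occurred for a neighbor either.
(d) Entailed — 'Sade froze the oil' is causative; it entails the inchoative 'the oil froze'.
(e) Not entailed — Sade froze the oil, not the memo; the memo belongs to the erasing event.
(f) Not entailed — the passage has Sade freezing the oil, not Lin.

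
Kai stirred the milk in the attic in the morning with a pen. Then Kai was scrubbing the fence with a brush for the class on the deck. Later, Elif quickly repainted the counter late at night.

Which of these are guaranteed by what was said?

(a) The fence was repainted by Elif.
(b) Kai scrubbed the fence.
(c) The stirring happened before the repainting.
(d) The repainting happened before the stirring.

(a) Not entailed — Elif repainted the counter, not the fence; the fence belongs to the scrubbing event.
(b) Entailed — 'scrub' is an activity; 'was scrubbing' entails that some scrubbing happened, so 'scrubbed' holds.
(c) Entailed — the narrative places the stirring before the repainting.
(d) Not entailed — the narrative places the stirring before the repainting, not after.

(b), (c)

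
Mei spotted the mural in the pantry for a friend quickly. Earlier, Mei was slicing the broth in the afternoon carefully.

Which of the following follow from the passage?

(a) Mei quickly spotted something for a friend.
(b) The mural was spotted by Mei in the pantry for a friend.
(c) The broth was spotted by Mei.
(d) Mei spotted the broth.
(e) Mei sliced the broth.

(a) Entailed — this follows by dropping conjuncts from the spotting event's description.
(b) Entailed — this follows by dropping conjuncts from the spotting event's description.
(c) Not entailed — Mei spotted the mural, not the broth; the broth belongs to the slicing event.
(d) Not entailed — Mei spotted the mural, not the broth; the broth belongs to the slicing event.
(e) Not entailed — 'was slicing' is progressive on an accomplishment; it does not entail the completed 'sliced'.

(a), (b)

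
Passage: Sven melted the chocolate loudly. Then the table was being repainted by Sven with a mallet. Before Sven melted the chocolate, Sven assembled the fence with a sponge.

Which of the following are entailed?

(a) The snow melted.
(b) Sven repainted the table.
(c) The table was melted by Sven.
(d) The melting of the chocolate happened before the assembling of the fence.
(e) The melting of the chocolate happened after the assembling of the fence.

(a) Not entailed — the chocolate is what melted, not the snow.
(b) Not entailed — 'was repainting' is progressive on an accomplishment; it does not entail the completed 'repainted'.
(c) Not entailed — Sven melted the chocolate, not the table; the table belongs to the repainting event.
(d) Not entailed — the narrative places the assembling before the melting, not after.
(e) Entailed — the narrative places the assembling before the melting.

(e)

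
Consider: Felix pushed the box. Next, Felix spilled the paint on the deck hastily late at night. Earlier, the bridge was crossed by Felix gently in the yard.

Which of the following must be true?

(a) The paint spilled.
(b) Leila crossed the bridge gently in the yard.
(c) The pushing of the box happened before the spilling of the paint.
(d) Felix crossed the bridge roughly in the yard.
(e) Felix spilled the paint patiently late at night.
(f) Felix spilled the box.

(a), (c)

(a) Entailed — 'Felix spilled the paint' is causative; it entails the inchoative 'the paint spilled'.
(b) Not entailed — the passage has Felix crossing the bridge, not Leila.
(c) Entailed — the narrative places the pushing before the spilling.
(d) Not entailed — 'roughly' adds a manner not in (and inconsistent with) the original.
(e) Not entailed — 'patiently' adds a manner not in (and inconsistent with) the original.
(f) Not entailed — Felix spilled the paint, not the box; the box belongs to the pushing event.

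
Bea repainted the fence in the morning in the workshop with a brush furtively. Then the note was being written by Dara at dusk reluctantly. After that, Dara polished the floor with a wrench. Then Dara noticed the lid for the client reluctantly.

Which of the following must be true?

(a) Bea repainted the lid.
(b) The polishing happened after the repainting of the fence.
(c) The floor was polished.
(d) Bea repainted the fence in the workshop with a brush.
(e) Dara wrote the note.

(a) Not entailed — Bea repainted the fence, not the lid; the lid belongs to the noticing event.
(b) Entailed — the narrative places the repainting before the polishing.
(c) Entailed — the original entails any weakening of itself; this just drops 'with a wrench' and generalizes the agent.
(d) Entailed — the original entails any weakening of itself; this just drops 'in the morning', 'furtively'.
(e) Not entailed — 'was writing' is progressive on an accomplishment; it does not entail the completed 'wrote'.

(b), (c), (d)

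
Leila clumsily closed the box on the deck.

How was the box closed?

clumsily

'clumsily' marks the manner of the closing event.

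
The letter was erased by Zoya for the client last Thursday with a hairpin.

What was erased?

'the letter' marks the patient of the erasing event.

the letter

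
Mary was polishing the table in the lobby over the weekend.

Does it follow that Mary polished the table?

yes

'polish' is atelic; if Mary was polishing the table, then Mary polished the table (for some time).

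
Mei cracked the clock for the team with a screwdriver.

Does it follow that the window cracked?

no

Nothing is said about any window; only the clock is affected.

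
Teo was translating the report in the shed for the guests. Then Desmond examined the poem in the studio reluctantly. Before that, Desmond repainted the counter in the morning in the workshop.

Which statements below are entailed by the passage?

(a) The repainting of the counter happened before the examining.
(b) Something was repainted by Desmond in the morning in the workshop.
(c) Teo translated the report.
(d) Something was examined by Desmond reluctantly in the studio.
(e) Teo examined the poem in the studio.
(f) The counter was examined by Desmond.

(a) Entailed — the narrative places the repainting before the examining.
(b) Entailed — every conjunct here is already in the original repainting event.
(c) Not entailed — 'was translating' is progressive on an accomplishment; it does not entail the completed 'translated'.
(d) Entailed — generalizing the patient leaves a sub-description the original still satisfies.
(e) Not entailed — the passage has Desmond examining the poem, not Teo.
(f) Not entailed — Desmond examined the poem, not the counter; the counter belongs to the repainting event.

(a), (b), (d)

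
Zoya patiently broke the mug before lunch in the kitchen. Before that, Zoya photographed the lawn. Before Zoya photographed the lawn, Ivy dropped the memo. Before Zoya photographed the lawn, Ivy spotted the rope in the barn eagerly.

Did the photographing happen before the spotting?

The narrative orders the spotting before the photographing.

no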